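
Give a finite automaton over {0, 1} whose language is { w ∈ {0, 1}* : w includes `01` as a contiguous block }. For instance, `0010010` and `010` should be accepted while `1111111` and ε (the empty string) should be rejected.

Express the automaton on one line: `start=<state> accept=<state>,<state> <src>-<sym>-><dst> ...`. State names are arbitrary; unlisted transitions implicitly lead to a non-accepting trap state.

start=s0 accept=s2 s0-0->s1 s0-1->s0 s1-0->s1 s1-1->s2 s2-0->s2 s2-1->s2

Track how much of `01` has been matched so far: state s0 is no progress, s2 is the absorbing accept state reached once `01` has occurred. Intermediate states record partial matches; on a mismatch, fall back to the longest reusable overlap.
3 states suffice.
        0   1  
>  s0   s1  s0 
   s1   s1  s2 
 * s2   s2  s2 
(> = start, * = accepting)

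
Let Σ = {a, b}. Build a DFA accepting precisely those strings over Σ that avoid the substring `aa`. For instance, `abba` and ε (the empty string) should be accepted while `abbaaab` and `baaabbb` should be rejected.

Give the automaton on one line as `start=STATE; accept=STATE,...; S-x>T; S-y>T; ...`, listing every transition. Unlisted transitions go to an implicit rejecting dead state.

Track partial matches of the forbidden pattern `aa`. State q2 is a dead state reached once `aa` has occurred; every other state accepts. q0 means no part of `aa` is currently matched.
        a   b  
>* q0   q1  q0 
 * q1   q2  q0 
   q2   q2  q2 
(> = start, * = accepting)

start=q0; accept=q0,q1; q0-a>q1; q0-b>q0; q1-a>q2; q1-b>q0; q2-a>q2; q2-b>q2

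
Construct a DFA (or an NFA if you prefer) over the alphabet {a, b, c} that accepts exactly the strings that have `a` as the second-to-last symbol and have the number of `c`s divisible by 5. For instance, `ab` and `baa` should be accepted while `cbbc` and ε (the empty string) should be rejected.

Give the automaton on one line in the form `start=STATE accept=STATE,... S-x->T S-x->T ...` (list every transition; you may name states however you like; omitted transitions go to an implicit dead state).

start=S0 accept=S3,S4 S0-a->S1 S0-b->S0 S0-c->S2 S1-a->S3 S1-b->S4 S1-c->S2 S2-a->S2 S2-b->S2 S2-c->S5 S3-a->S3 S3-b->S4 S3-c->S2 S4-a->S1 S4-b->S0 S4-c->S2 S5-a->S5 S5-b->S5 S5-c->S6 S6-a->S6 S6-b->S6 S6-c->S7 S7-a->S8 S7-b->S7 S7-c->S0 S8-a->S8 S8-b->S7 S8-c->S4

Run two small machines in parallel and take their product. One (13 states) tracks the last 2 symbols read; the other (5 states) tracks the count of `c`s modulo 5. Each combined state is a pair, one component from each; accept when both components accept. Minimizing collapses redundant product states.
With 9 states:
        a   b   c  
>  S0   S1  S0  S2 
   S1   S3  S4  S2 
   S2   S2  S2  S5 
 * S3   S3  S4  S2 
 * S4   S1  S0  S2 
   S5   S5  S5  S6 
   S6   S6  S6  S7 
   S7   S8  S7  S0 
   S8   S8  S7  S4 
(> = start, * = accepting)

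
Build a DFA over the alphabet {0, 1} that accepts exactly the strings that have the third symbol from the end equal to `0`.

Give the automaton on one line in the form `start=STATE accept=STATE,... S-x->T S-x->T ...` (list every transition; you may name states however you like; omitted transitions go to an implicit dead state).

start=q0 accept=q7,q8,q9,q10 q0-0->q1 q0-1->q2 q1-0->q3 q1-1->q4 q2-0->q5 q2-1->q6 q3-0->q7 q3-1->q8 q4-0->q9 q4-1->q10 q5-0->q11 q5-1->q12 q6-0->q13 q6-1->q14 q7-0->q7 q7-1->q8 q8-0->q9 q8-1->q10 q9-0->q11 q9-1->q12 q10-0->q13 q10-1->q14 q11-0->q7 q11-1->q8 q12-0->q9 q12-1->q10 q13-0->q11 q13-1->q12 q14-0->q13 q14-1->q14

A DFA must remember the last 3 symbols (since which symbol is third-to-last isn't known until the input ends). Use one state per possible window of the last ≤3 symbols; accept from those whose window starts with `0`.
          0    1  
>  q0     q1   q2 
   q1     q3   q4 
   q2     q5   q6 
   q3     q7   q8 
   q4     q9  q10 
   q5    q11  q12 
   q6    q13  q14 
 * q7     q7   q8 
 * q8     q9  q10 
 * q9    q11  q12 
 * q10   q13  q14 
   q11    q7   q8 
   q12    q9  q10 
   q13   q11  q12 
   q14   q13  q14 
(> = start, * = accepting)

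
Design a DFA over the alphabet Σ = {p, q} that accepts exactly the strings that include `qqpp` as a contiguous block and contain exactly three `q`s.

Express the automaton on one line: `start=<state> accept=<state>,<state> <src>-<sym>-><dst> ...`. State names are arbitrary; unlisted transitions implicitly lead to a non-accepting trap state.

Run two small machines in parallel and take their product. One (5 states) tracks whether and how much of `qqpp` has been seen; the other (5 states) tracks the count of `q`s, saturating at 4. Each combined state is a pair, one component from each; accept when both components accept. Minimizing collapses redundant product states.
With 11 states:
       p  q 
>  A   A  B 
   B   C  D 
   C   C  E 
   D   F  G 
   E   H  G 
   F   I  H 
   G   J  H 
   H   H  H 
   I   I  K 
   J   K  H 
 * K   K  H 
(> = start, * = accepting)

start=A accept=K A-p->A A-q->B B-p->C B-q->D C-p->C C-q->E D-p->F D-q->G E-p->H E-q->G F-p->I F-q->H G-p->J G-q->H H-p->H H-q->H I-p->I I-q->K J-p->K J-q->H K-p->K K-q->H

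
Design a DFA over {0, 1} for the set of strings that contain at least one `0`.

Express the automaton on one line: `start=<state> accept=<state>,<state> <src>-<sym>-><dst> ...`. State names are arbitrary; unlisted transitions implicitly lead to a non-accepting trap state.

start=q0 accept=q1,q2 q0-0->q1 q0-1->q0 q1-0->q2 q1-1->q1 q2-0->q2 q2-1->q2

Count `0`s, saturating at 2: state q0 means no `0` yet, q1 means one `0` seen, q2 means more than one. Each `0` increments (capped at q2); other symbols loop. Accept from {q1, q2}.
A 3-state machine:
        0   1  
>  q0   q1  q0 
 * q1   q2  q1 
 * q2   q2  q2 
(> = start, * = accepting)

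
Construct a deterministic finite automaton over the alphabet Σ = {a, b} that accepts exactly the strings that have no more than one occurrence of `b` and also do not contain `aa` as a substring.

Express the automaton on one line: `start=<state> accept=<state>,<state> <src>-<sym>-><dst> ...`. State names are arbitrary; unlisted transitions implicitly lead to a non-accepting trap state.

Run two small machines in parallel and take their product. The first has 3 states tracking the count of `b`s, saturating at 2; the second has 3 states tracking partial matches of the forbidden pattern `aa`. A product state is a pair (one from each), accepting exactly when both do. After merging equivalent states the machine shrinks.
A 5-state machine:
        a   b  
>* q0   q1  q2 
 * q1   q3  q2 
 * q2   q4  q3 
   q3   q3  q3 
 * q4   q3  q3 
(> = start, * = accepting)

start=q0 accept=q0,q1,q2,q4 q0-a->q1 q0-b->q2 q1-a->q3 q1-b->q2 q2-a->q4 q2-b->q3 q3-a->q3 q3-b->q3 q4-a->q3 q4-b->q3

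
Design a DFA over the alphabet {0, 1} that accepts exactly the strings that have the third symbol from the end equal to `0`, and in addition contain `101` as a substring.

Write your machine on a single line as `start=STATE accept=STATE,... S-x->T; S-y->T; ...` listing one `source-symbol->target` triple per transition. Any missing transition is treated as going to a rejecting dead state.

start=q0; accept=q4,q5,q9,q10; q0-0->q0; q0-1->q1; q1-0->q2; q1-1->q1; q2-0->q0; q2-1->q3; q3-0->q4; q3-1->q5; q4-0->q6; q4-1->q3; q5-0->q7; q5-1->q8; q6-0->q9; q6-1->q10; q7-0->q6; q7-1->q3; q8-0->q7; q8-1->q8; q9-0->q9; q9-1->q10; q10-0->q4; q10-1->q5

Run two small machines in parallel and take their product. One (15 states) tracks the last 3 symbols read; the other (4 states) tracks whether and how much of `101` has been seen. Each combined state is a pair, one component from each; accept when both components accept. After merging equivalent states the machine shrinks.
          0    1  
>  q0     q0   q1 
   q1     q2   q1 
   q2     q0   q3 
   q3     q4   q5 
 * q4     q6   q3 
 * q5     q7   q8 
   q6     q9  q10 
   q7     q6   q3 
   q8     q7   q8 
 * q9     q9  q10 
 * q10    q4   q5 
(> = start, * = accepting)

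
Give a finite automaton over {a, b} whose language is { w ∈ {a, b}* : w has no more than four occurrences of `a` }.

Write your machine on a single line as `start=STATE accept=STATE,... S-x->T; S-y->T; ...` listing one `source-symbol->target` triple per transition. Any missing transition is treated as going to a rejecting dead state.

Count `a`s, saturating at 5: states S0 through S4 mean 0 through 4 `a`s seen; S5 means more than 4. Each `a` increments (capped at S5); other symbols loop. Accept from {S0, S1, S2, S3, S4}.
6 states suffice.
        a   b  
>* S0   S1  S0 
 * S1   S2  S1 
 * S2   S3  S2 
 * S3   S4  S3 
 * S4   S5  S4 
   S5   S5  S5 
(> = start, * = accepting)

start=S0; accept=S0,S1,S2,S3,S4; S0-a->S1; S0-b->S0; S1-a->S2; S1-b->S1; S2-a->S3; S2-b->S2; S3-a->S4; S3-b->S3; S4-a->S5; S4-b->S4; S5-a->S5; S5-b->S5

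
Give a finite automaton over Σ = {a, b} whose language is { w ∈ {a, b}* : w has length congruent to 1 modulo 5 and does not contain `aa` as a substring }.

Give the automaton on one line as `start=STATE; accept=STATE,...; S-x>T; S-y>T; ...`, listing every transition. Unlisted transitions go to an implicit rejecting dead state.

start=q0; accept=q1,q2; q0-a>q1; q0-b>q2; q1-a>q3; q1-b>q4; q2-a>q5; q2-b>q4; q3-a>q6; q3-b>q6; q4-a>q7; q4-b>q8; q5-a>q6; q5-b>q8; q6-a>q9; q6-b>q9; q7-a>q9; q7-b>q10; q8-a>q11; q8-b>q10; q9-a>q12; q9-b>q12; q10-a>q13; q10-b>q0; q11-a>q12; q11-b>q0; q12-a>q14; q12-b>q14; q13-a>q14; q13-b>q2; q14-a>q3; q14-b>q3

Handle the two conditions separately and then intersect. The first has 5 states tracking the input length modulo 5; the second has 3 states tracking partial matches of the forbidden pattern `aa`. A product state is a pair (one from each), accepting exactly when both do.
With 15 states:
          a    b  
>  q0     q1   q2 
 * q1     q3   q4 
 * q2     q5   q4 
   q3     q6   q6 
   q4     q7   q8 
   q5     q6   q8 
   q6     q9   q9 
   q7     q9  q10 
   q8    q11  q10 
   q9    q12  q12 
   q10   q13   q0 
   q11   q12   q0 
   q12   q14  q14 
   q13   q14   q2 
   q14    q3   q3 
(> = start, * = accepting)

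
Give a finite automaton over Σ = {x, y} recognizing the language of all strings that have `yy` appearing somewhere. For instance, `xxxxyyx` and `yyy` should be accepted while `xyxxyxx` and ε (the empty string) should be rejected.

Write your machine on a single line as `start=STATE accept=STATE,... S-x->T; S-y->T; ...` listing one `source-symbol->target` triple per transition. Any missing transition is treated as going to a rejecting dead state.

start=s0; accept=s2; s0-x->s0; s0-y->s1; s1-x->s0; s1-y->s2; s2-x->s2; s2-y->s2

Track how much of `yy` has been matched so far: state s0 is no progress, s2 is the absorbing accept state reached once `yy` has occurred. Intermediate states record partial matches; on a mismatch, fall back to the longest reusable overlap.
A 3-state machine:
        x   y  
>  s0   s0  s1 
   s1   s0  s2 
 * s2   s2  s2 
(> = start, * = accepting)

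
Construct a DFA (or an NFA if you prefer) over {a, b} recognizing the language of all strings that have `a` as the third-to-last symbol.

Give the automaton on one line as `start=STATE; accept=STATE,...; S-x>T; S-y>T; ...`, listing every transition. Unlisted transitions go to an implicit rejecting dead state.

A DFA must remember the last 3 symbols (since which symbol is third-to-last isn't known until the input ends). Use one state per possible window of the last ≤3 symbols; accept from those whose window starts with `a`.
15 states suffice.
          a    b  
>  q0     q1   q2 
   q1     q3   q4 
   q2     q5   q6 
   q3     q7   q8 
   q4     q9  q10 
   q5    q11  q12 
   q6    q13  q14 
 * q7     q7   q8 
 * q8     q9  q10 
 * q9    q11  q12 
 * q10   q13  q14 
   q11    q7   q8 
   q12    q9  q10 
   q13   q11  q12 
   q14   q13  q14 
(> = start, * = accepting)

start=q0; accept=q7,q8,q9,q10; q0-a>q1; q0-b>q2; q1-a>q3; q1-b>q4; q2-a>q5; q2-b>q6; q3-a>q7; q3-b>q8; q4-a>q9; q4-b>q10; q5-a>q11; q5-b>q12; q6-a>q13; q6-b>q14; q7-a>q7; q7-b>q8; q8-a>q9; q8-b>q10; q9-a>q11; q9-b>q12; q10-a>q13; q10-b>q14; q11-a>q7; q11-b>q8; q12-a>q9; q12-b>q10; q13-a>q11; q13-b>q12; q14-a>q13; q14-b>q14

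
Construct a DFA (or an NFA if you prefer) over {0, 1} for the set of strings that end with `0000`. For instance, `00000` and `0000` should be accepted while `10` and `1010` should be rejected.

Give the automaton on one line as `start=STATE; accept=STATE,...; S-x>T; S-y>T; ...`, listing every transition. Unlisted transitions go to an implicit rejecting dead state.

Remember how much of `0000` the current input suffix matches. State q0 means no match yet; q1 means the last symbol is `0`; q2 means the last 2 symbols are `00`; q3 means the last 3 symbols are `000`; q4 means the last 4 symbols are `0000`. Only q4 accepts. On a mismatch, fall back to the longest proper suffix that is still a prefix of `0000`.
With 5 states:
        0   1  
>  q0   q1  q0 
   q1   q2  q0 
   q2   q3  q0 
   q3   q4  q0 
 * q4   q4  q0 
(> = start, * = accepting)

start=q0; accept=q4; q0-0>q1; q0-1>q0; q1-0>q2; q1-1>q0; q2-0>q3; q2-1>q0; q3-0>q4; q3-1>q0; q4-0>q4; q4-1>q0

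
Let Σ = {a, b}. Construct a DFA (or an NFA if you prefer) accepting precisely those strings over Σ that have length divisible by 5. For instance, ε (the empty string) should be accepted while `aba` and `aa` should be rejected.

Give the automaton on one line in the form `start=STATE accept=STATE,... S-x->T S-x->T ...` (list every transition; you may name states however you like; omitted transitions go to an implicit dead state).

start=q0 accept=q0 q0-a->q1 q0-b->q1 q1-a->q2 q1-b->q2 q2-a->q3 q2-b->q3 q3-a->q4 q3-b->q4 q4-a->q0 q4-b->q0

Count input length modulo 5: every symbol advances one step around the cycle q0 → q1 → q2 → q3 → q4 → q0. Accept at q0.
With 5 states:
        a   b  
>* q0   q1  q1 
   q1   q2  q2 
   q2   q3  q3 
   q3   q4  q4 
   q4   q0  q0 
(> = start, * = accepting)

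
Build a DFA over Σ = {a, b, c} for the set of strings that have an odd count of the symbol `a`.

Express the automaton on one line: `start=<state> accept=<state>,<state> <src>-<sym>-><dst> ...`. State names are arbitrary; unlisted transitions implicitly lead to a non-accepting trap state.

start=S0 accept=S1 S0-a->S1 S0-b->S0 S0-c->S0 S1-a->S0 S1-b->S1 S1-c->S1

Keep the running count of `a`s modulo 2: each `a` advances along the cycle S0 → S1 → S0 while other symbols loop. Accept at S1.
        a   b   c  
>  S0   S1  S0  S0 
 * S1   S0  S1  S1 
(> = start, * = accepting)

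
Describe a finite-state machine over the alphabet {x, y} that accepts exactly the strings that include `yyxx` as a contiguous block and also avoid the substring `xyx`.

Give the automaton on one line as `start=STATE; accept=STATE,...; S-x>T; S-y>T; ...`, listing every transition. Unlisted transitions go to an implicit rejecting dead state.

Build one automaton per condition and run them in lockstep. One (5 states) tracks whether and how much of `yyxx` has been seen; the other (4 states) tracks partial matches of the forbidden pattern `xyx`. Each combined state is a pair, one component from each; accept when both components accept. After merging equivalent states the machine shrinks.
A 10-state machine:
        x   y  
>  q0   q1  q2 
   q1   q1  q3 
   q2   q1  q4 
   q3   q5  q4 
   q4   q6  q4 
   q5   q5  q5 
   q6   q7  q3 
 * q7   q7  q8 
 * q8   q5  q9 
 * q9   q7  q9 
(> = start, * = accepting)

start=q0; accept=q7,q8,q9; q0-x>q1; q0-y>q2; q1-x>q1; q1-y>q3; q2-x>q1; q2-y>q4; q3-x>q5; q3-y>q4; q4-x>q6; q4-y>q4; q5-x>q5; q5-y>q5; q6-x>q7; q6-y>q3; q7-x>q7; q7-y>q8; q8-x>q5; q8-y>q9; q9-x>q7; q9-y>q9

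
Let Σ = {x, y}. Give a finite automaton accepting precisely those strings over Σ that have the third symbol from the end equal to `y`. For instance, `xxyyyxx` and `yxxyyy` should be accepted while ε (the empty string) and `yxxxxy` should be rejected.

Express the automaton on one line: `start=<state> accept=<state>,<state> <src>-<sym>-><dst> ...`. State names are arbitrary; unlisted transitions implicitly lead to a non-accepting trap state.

start=A accept=L,M,N,O A-x->B A-y->C B-x->D B-y->E C-x->F C-y->G D-x->H D-y->I E-x->J E-y->K F-x->L F-y->M G-x->N G-y->O H-x->H H-y->I I-x->J I-y->K J-x->L J-y->M K-x->N K-y->O L-x->H L-y->I M-x->J M-y->K N-x->L N-y->M O-x->N O-y->O

Because acceptance depends on a position counted from the end, the machine has to buffer the most recent 3 symbols. Make each state the string of the last up-to-3 symbols read; on input `x` shift the window left and append `x`. Accept when the buffered window has length 3 and begins with `y`.
With 15 states:
       x  y 
>  A   B  C 
   B   D  E 
   C   F  G 
   D   H  I 
   E   J  K 
   F   L  M 
   G   N  O 
   H   H  I 
   I   J  K 
   J   L  M 
   K   N  O 
 * L   H  I 
 * M   J  K 
 * N   L  M 
 * O   N  O 
(> = start, * = accepting)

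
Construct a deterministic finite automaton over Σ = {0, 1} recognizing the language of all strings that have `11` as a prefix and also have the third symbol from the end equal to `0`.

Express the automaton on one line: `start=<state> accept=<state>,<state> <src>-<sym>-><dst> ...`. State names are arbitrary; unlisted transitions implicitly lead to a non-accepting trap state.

Run two small machines in parallel and take their product. The first has 4 states tracking whether the input so far still matches the prefix `11`; the second has 15 states tracking the last 3 symbols read. A product state is a pair (one from each), accepting exactly when both do. Equivalent product states are then merged.
With 11 states:
          0    1  
>  S0     S1   S2 
   S1     S1   S1 
   S2     S1   S3 
   S3     S4   S3 
   S4     S5   S6 
   S5     S7   S8 
   S6     S9  S10 
 * S7     S7   S8 
 * S8     S9  S10 
 * S9     S5   S6 
 * S10    S4   S3 
(> = start, * = accepting)

start=S0 accept=S7,S8,S9,S10 S0-0->S1 S0-1->S2 S1-0->S1 S1-1->S1 S2-0->S1 S2-1->S3 S3-0->S4 S3-1->S3 S4-0->S5 S4-1->S6 S5-0->S7 S5-1->S8 S6-0->S9 S6-1->S10 S7-0->S7 S7-1->S8 S8-0->S9 S8-1->S10 S9-0->S5 S9-1->S6 S10-0->S4 S10-1->S3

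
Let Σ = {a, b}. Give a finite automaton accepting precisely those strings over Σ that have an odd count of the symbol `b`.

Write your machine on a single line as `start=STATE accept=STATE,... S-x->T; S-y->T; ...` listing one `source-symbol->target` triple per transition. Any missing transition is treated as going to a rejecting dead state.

The only thing that matters is how many `b`s have appeared, reduced mod 2. Use one state per residue: S0 for 0, …, S1 for 1. Reading `b` moves to the next residue; anything else stays put. S1 is accepting.
        a   b  
>  S0   S0  S1 
 * S1   S1  S0 
(> = start, * = accepting)

start=S0; accept=S1; S0-a->S0; S0-b->S1; S1-a->S1; S1-b->S0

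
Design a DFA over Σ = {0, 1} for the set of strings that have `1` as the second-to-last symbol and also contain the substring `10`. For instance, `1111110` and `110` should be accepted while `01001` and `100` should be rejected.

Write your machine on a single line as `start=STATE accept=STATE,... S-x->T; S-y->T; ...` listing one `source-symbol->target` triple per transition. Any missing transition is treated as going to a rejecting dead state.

Build one automaton per condition and run them in lockstep. One (7 states) tracks the last 2 symbols read; the other (3 states) tracks whether and how much of `10` has been seen. Each combined state is a pair, one component from each; accept when both components accept. After merging equivalent states the machine shrinks.
With 6 states:
        0   1  
>  q0   q0  q1 
   q1   q2  q1 
 * q2   q3  q4 
   q3   q3  q4 
   q4   q2  q5 
 * q5   q2  q5 
(> = start, * = accepting)

start=q0; accept=q2,q5; q0-0->q0; q0-1->q1; q1-0->q2; q1-1->q1; q2-0->q3; q2-1->q4; q3-0->q3; q3-1->q4; q4-0->q2; q4-1->q5; q5-0->q2; q5-1->q5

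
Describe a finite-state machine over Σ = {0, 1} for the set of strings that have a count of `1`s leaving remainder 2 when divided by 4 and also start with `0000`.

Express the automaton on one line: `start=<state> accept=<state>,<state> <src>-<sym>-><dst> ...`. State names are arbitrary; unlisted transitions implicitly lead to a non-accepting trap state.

Run two small machines in parallel and take their product. The first has 4 states tracking the count of `1`s modulo 4; the second has 6 states tracking whether the input so far still matches the prefix `0000`. A product state is a pair (one from each), accepting exactly when both do. Minimizing collapses redundant product states.
        0   1  
>  q0   q1  q2 
   q1   q3  q2 
   q2   q2  q2 
   q3   q4  q2 
   q4   q5  q2 
   q5   q5  q6 
   q6   q6  q7 
 * q7   q7  q8 
   q8   q8  q5 
(> = start, * = accepting)

start=q0 accept=q7 q0-0->q1 q0-1->q2 q1-0->q3 q1-1->q2 q2-0->q2 q2-1->q2 q3-0->q4 q3-1->q2 q4-0->q5 q4-1->q2 q5-0->q5 q5-1->q6 q6-0->q6 q6-1->q7 q7-0->q7 q7-1->q8 q8-0->q8 q8-1->q5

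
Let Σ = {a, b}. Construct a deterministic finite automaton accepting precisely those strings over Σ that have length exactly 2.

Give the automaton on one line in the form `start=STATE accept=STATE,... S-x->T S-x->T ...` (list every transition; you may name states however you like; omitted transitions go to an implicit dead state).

start=S0 accept=S2 S0-a->S1 S0-b->S1 S1-a->S2 S1-b->S2 S2-a->S3 S2-b->S3 S3-a->S3 S3-b->S3

We only need to distinguish lengths 0, 1, …, 2, and '>2'. Chain S0 → S1 → S2 → S3 on every symbol, with S3 looping. Accepting states: {S2}.
With 4 states:
        a   b  
>  S0   S1  S1 
   S1   S2  S2 
 * S2   S3  S3 
   S3   S3  S3 
(> = start, * = accepting)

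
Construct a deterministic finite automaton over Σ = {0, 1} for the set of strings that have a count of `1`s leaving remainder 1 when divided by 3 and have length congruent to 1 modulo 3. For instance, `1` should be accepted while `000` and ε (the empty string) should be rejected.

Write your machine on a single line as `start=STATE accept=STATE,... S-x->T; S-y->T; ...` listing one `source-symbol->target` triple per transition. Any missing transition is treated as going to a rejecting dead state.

start=s0; accept=s2; s0-0->s1; s0-1->s2; s1-0->s3; s1-1->s4; s2-0->s4; s2-1->s5; s3-0->s0; s3-1->s6; s4-0->s6; s4-1->s7; s5-0->s7; s5-1->s0; s6-0->s2; s6-1->s8; s7-0->s8; s7-1->s1; s8-0->s5; s8-1->s3

Run two small machines in parallel and take their product. The first has 3 states tracking the count of `1`s modulo 3; the second has 3 states tracking the input length modulo 3. A product state is a pair (one from each), accepting exactly when both do.
        0   1  
>  s0   s1  s2 
   s1   s3  s4 
 * s2   s4  s5 
   s3   s0  s6 
   s4   s6  s7 
   s5   s7  s0 
   s6   s2  s8 
   s7   s8  s1 
   s8   s5  s3 
(> = start, * = accepting)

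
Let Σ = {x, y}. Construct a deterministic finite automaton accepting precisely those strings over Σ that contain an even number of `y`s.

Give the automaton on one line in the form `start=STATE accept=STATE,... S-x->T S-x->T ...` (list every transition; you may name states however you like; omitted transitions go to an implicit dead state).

start=s0 accept=s0 s0-x->s0 s0-y->s1 s1-x->s1 s1-y->s0

The only thing that matters is how many `y`s have appeared, reduced mod 2. Use one state per residue: s0 for 0, …, s1 for 1. Reading `y` moves to the next residue; anything else stays put. s0 is accepting.
2 states suffice.
        x   y  
>* s0   s0  s1 
   s1   s1  s0 
(> = start, * = accepting)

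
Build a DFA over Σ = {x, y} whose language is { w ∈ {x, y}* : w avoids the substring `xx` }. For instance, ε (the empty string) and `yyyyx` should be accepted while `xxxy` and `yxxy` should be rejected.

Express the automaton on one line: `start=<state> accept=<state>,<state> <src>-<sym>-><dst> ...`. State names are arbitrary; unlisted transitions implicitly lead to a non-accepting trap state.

Track partial matches of the forbidden pattern `xx`. State S2 is a dead state reached once `xx` has occurred; every other state accepts. S0 means no part of `xx` is currently matched.
A 3-state machine:
        x   y  
>* S0   S1  S0 
 * S1   S2  S0 
   S2   S2  S2 
(> = start, * = accepting)

start=S0 accept=S0,S1 S0-x->S1 S0-y->S0 S1-x->S2 S1-y->S0 S2-x->S2 S2-y->S2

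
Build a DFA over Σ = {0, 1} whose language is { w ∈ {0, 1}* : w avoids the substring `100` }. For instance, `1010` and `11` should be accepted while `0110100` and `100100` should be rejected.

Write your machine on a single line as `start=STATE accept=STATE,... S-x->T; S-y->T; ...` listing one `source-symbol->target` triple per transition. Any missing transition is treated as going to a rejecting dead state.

start=S0; accept=S0,S1,S2; S0-0->S0; S0-1->S1; S1-0->S2; S1-1->S1; S2-0->S3; S2-1->S1; S3-0->S3; S3-1->S3

This is the complement of 'contains `100`'. Use the same substring-matching states — S0 through S3 holding how much of `100` has just been matched — but flip the accepting set: everything except the trap S3 accepts.
4 states suffice.
        0   1  
>* S0   S0  S1 
 * S1   S2  S1 
 * S2   S3  S1 
   S3   S3  S3 
(> = start, * = accepting)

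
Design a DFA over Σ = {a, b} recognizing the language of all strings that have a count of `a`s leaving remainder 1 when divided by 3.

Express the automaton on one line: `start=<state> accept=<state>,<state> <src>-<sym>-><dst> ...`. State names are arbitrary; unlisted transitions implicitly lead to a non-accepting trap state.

start=q0 accept=q1 q0-a->q1 q0-b->q0 q1-a->q2 q1-b->q1 q2-a->q0 q2-b->q2

The only thing that matters is how many `a`s have appeared, reduced mod 3. Use one state per residue: q0 for 0, …, q2 for 2. Reading `a` moves to the next residue; anything else stays put. q1 is accepting.
3 states suffice.
        a   b  
>  q0   q1  q0 
 * q1   q2  q1 
   q2   q0  q2 
(> = start, * = accepting)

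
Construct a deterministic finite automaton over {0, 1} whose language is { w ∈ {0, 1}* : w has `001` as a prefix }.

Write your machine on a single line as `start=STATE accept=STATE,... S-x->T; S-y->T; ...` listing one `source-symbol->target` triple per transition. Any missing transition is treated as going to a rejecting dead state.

Walk along `001` while the input agrees: from s0 take `0` to s1, and so on. Any deviation drops to the rejecting sink s4. Once s3 is reached the prefix is confirmed and every continuation is accepted.
        0   1  
>  s0   s1  s4 
   s1   s2  s4 
   s2   s4  s3 
 * s3   s3  s3 
   s4   s4  s4 
(> = start, * = accepting)

start=s0; accept=s3; s0-0->s1; s0-1->s4; s1-0->s2; s1-1->s4; s2-0->s4; s2-1->s3; s3-0->s3; s3-1->s3; s4-0->s4; s4-1->s4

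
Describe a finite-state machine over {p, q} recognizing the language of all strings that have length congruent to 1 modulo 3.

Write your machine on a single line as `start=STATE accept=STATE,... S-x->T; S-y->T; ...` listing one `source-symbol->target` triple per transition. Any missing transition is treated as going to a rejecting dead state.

Only the length mod 3 matters, so use a 3-cycle: from any state, every input symbol moves to the next state, wrapping S2 back to S0. Mark S1 accepting.
3 states suffice.
        p   q  
>  S0   S1  S1 
 * S1   S2  S2 
   S2   S0  S0 
(> = start, * = accepting)

start=S0; accept=S1; S0-p->S1; S0-q->S1; S1-p->S2; S1-q->S2; S2-p->S0; S2-q->S0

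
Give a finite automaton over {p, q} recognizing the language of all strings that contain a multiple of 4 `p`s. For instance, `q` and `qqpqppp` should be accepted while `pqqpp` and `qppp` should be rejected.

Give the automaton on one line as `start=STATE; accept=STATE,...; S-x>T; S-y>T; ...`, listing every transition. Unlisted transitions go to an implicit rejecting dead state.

Keep the running count of `p`s modulo 4: each `p` advances along the cycle A → B → C → D → A while other symbols loop. Accept at A.
       p  q 
>* A   B  A 
   B   C  B 
   C   D  C 
   D   A  D 
(> = start, * = accepting)

start=A; accept=A; A-p>B; A-q>A; B-p>C; B-q>B; C-p>D; C-q>C; D-p>A; D-q>D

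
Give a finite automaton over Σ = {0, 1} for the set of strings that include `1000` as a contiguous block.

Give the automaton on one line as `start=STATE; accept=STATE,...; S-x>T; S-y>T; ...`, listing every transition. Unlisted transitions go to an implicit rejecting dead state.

start=q0; accept=q4; q0-0>q0; q0-1>q1; q1-0>q2; q1-1>q1; q2-0>q3; q2-1>q1; q3-0>q4; q3-1>q1; q4-0>q4; q4-1>q4

Track how much of `1000` has been matched so far: state q0 is no progress, q4 is the absorbing accept state reached once `1000` has occurred. Intermediate states record partial matches; on a mismatch, fall back to the longest reusable overlap.
With 5 states:
        0   1  
>  q0   q0  q1 
   q1   q2  q1 
   q2   q3  q1 
   q3   q4  q1 
 * q4   q4  q4 
(> = start, * = accepting)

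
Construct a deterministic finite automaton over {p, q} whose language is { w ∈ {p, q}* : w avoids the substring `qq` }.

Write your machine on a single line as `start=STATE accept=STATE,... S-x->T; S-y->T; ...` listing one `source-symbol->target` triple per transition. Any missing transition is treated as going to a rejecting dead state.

This is the complement of 'contains `qq`'. Use the same substring-matching states — s0 through s2 holding how much of `qq` has just been matched — but flip the accepting set: everything except the trap s2 accepts.
With 3 states:
        p   q  
>* s0   s0  s1 
 * s1   s0  s2 
   s2   s2  s2 
(> = start, * = accepting)

start=s0; accept=s0,s1; s0-p->s0; s0-q->s1; s1-p->s0; s1-q->s2; s2-p->s2; s2-q->s2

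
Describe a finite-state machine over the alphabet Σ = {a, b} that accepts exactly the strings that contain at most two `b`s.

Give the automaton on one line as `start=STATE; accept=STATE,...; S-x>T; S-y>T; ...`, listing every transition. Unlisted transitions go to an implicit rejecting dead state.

Only the number of `b`s matters, and only up to 3. Make a chain S0 → S1 → S2 → S3 advanced by each `b` (with S3 absorbing); every other symbol self-loops. The accepting set is {S0, S1, S2}.
A 4-state machine:
        a   b  
>* S0   S0  S1 
 * S1   S1  S2 
 * S2   S2  S3 
   S3   S3  S3 
(> = start, * = accepting)

start=S0; accept=S0,S1,S2; S0-a>S0; S0-b>S1; S1-a>S1; S1-b>S2; S2-a>S2; S2-b>S3; S3-a>S3; S3-b>S3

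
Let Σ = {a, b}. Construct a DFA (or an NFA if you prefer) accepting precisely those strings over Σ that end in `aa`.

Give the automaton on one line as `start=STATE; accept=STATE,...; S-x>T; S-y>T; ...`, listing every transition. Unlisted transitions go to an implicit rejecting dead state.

start=S0; accept=S2; S0-a>S1; S0-b>S0; S1-a>S2; S1-b>S0; S2-a>S2; S2-b>S0

Let each state record the length of the longest suffix of the input read so far that is also a prefix of `aa`. S1 means the last symbol is `a`; S2 means the last 2 symbols are `aa`. Accept only at S2, where the string currently ends in `aa`.
        a   b  
>  S0   S1  S0 
   S1   S2  S0 
 * S2   S2  S0 
(> = start, * = accepting)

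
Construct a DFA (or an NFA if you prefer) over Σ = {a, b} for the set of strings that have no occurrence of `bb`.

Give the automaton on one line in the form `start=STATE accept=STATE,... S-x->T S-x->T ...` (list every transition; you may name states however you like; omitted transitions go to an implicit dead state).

start=S0 accept=S0,S1 S0-a->S0 S0-b->S1 S1-a->S0 S1-b->S2 S2-a->S2 S2-b->S2

Track partial matches of the forbidden pattern `bb`. State S2 is a dead state reached once `bb` has occurred; every other state accepts. S0 means no part of `bb` is currently matched.
3 states suffice.
        a   b  
>* S0   S0  S1 
 * S1   S0  S2 
   S2   S2  S2 
(> = start, * = accepting)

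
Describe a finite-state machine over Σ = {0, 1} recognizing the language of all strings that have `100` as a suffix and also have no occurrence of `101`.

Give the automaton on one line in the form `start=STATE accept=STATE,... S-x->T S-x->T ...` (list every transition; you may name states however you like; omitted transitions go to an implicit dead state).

start=q0 accept=q3 q0-0->q0 q0-1->q1 q1-0->q2 q1-1->q1 q2-0->q3 q2-1->q4 q3-0->q0 q3-1->q1 q4-0->q4 q4-1->q4

Build one automaton per condition and run them in lockstep. The first has 4 states tracking how much of the suffix `100` has currently been matched; the second has 4 states tracking partial matches of the forbidden pattern `101`. A product state is a pair (one from each), accepting exactly when both do. Minimizing collapses redundant product states.
A 5-state machine:
        0   1  
>  q0   q0  q1 
   q1   q2  q1 
   q2   q3  q4 
 * q3   q0  q1 
   q4   q4  q4 
(> = start, * = accepting)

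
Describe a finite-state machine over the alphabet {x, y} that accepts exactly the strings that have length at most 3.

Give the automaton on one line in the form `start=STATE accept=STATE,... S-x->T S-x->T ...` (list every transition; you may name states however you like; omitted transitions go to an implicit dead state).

start=S0 accept=S0,S1,S2,S3 S0-x->S1 S0-y->S1 S1-x->S2 S1-y->S2 S2-x->S3 S2-y->S3 S3-x->S4 S3-y->S4 S4-x->S4 S4-y->S4

We only need to distinguish lengths 0, 1, …, 3, and '>3'. Chain S0 → S1 → S2 → S3 → S4 on every symbol, with S4 looping. Accepting states: {S0, S1, S2, S3}.
A 5-state machine:
        x   y  
>* S0   S1  S1 
 * S1   S2  S2 
 * S2   S3  S3 
 * S3   S4  S4 
   S4   S4  S4 
(> = start, * = accepting)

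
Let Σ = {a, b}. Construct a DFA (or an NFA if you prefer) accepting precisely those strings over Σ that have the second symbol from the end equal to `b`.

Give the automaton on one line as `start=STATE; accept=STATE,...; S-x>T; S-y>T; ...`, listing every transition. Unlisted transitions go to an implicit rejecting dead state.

Because acceptance depends on a position counted from the end, the machine has to buffer the most recent 2 symbols. Make each state the string of the last up-to-2 symbols read; on input `x` shift the window left and append `x`. Accept when the buffered window has length 2 and begins with `b`.
        a   b  
>  S0   S1  S2 
   S1   S3  S4 
   S2   S5  S6 
   S3   S3  S4 
   S4   S5  S6 
 * S5   S3  S4 
 * S6   S5  S6 
(> = start, * = accepting)

start=S0; accept=S5,S6; S0-a>S1; S0-b>S2; S1-a>S3; S1-b>S4; S2-a>S5; S2-b>S6; S3-a>S3; S3-b>S4; S4-a>S5; S4-b>S6; S5-a>S3; S5-b>S4; S6-a>S5; S6-b>S6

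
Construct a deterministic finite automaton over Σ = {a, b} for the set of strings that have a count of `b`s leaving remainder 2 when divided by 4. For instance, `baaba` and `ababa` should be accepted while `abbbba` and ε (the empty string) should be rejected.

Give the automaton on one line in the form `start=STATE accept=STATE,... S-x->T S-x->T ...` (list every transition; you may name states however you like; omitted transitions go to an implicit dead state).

start=q0 accept=q2 q0-a->q0 q0-b->q1 q1-a->q1 q1-b->q2 q2-a->q2 q2-b->q3 q3-a->q3 q3-b->q0

The only thing that matters is how many `b`s have appeared, reduced mod 4. Use one state per residue: q0 for 0, …, q3 for 3. Reading `b` moves to the next residue; anything else stays put. q2 is accepting.
With 4 states:
        a   b  
>  q0   q0  q1 
   q1   q1  q2 
 * q2   q2  q3 
   q3   q3  q0 
(> = start, * = accepting)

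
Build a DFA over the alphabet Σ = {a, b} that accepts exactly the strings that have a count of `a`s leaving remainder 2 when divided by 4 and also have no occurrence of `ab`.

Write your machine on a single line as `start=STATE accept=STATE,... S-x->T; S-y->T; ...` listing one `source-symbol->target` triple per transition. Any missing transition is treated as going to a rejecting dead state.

Build one automaton per condition and run them in lockstep. One (4 states) tracks the count of `a`s modulo 4; the other (3 states) tracks partial matches of the forbidden pattern `ab`. Each combined state is a pair, one component from each; accept when both components accept. After merging equivalent states the machine shrinks.
6 states suffice.
        a   b  
>  S0   S1  S0 
   S1   S2  S3 
 * S2   S4  S3 
   S3   S3  S3 
   S4   S5  S3 
   S5   S1  S3 
(> = start, * = accepting)

start=S0; accept=S2; S0-a->S1; S0-b->S0; S1-a->S2; S1-b->S3; S2-a->S4; S2-b->S3; S3-a->S3; S3-b->S3; S4-a->S5; S4-b->S3; S5-a->S1; S5-b->S3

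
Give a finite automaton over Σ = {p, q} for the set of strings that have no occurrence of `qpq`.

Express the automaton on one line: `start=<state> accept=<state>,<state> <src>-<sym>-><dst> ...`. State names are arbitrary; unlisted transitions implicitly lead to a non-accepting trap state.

Track partial matches of the forbidden pattern `qpq`. State s3 is a dead state reached once `qpq` has occurred; every other state accepts. s0 means no part of `qpq` is currently matched.
With 4 states:
        p   q  
>* s0   s0  s1 
 * s1   s2  s1 
 * s2   s0  s3 
   s3   s3  s3 
(> = start, * = accepting)

start=s0 accept=s0,s1,s2 s0-p->s0 s0-q->s1 s1-p->s2 s1-q->s1 s2-p->s0 s2-q->s3 s3-p->s3 s3-q->s3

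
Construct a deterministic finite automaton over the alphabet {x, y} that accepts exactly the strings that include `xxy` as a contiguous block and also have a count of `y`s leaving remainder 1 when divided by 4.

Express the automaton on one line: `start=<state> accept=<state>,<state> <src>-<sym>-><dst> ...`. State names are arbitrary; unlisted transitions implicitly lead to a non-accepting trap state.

Handle the two conditions separately and then intersect. The first has 4 states tracking whether and how much of `xxy` has been seen; the second has 4 states tracking the count of `y`s modulo 4. A product state is a pair (one from each), accepting exactly when both do.
16 states suffice.
       x  y 
>  A   B  C 
   B   D  C 
   C   E  F 
   D   D  G 
   E   H  F 
   F   I  J 
 * G   G  K 
   H   H  K 
   I   L  J 
   J   M  A 
   K   K  N 
   L   L  N 
   M   O  A 
   N   N  P 
   O   O  P 
   P   P  G 
(> = start, * = accepting)

start=A accept=G A-x->B A-y->C B-x->D B-y->C C-x->E C-y->F D-x->D D-y->G E-x->H E-y->F F-x->I F-y->J G-x->G G-y->K H-x->H H-y->K I-x->L I-y->J J-x->M J-y->A K-x->K K-y->N L-x->L L-y->N M-x->O M-y->A N-x->N N-y->P O-x->O O-y->P P-x->P P-y->G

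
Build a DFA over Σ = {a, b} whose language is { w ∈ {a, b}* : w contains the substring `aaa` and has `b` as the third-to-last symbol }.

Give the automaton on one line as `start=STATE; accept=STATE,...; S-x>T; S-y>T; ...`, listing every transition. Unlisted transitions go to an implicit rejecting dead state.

Run two small machines in parallel and take their product. The first has 4 states tracking whether and how much of `aaa` has been seen; the second has 15 states tracking the last 3 symbols read. A product state is a pair (one from each), accepting exactly when both do. After merging equivalent states the machine shrinks.
11 states suffice.
          a    b  
>  s0     s1   s0 
   s1     s2   s0 
   s2     s3   s0 
   s3     s3   s4 
   s4     s5   s6 
   s5     s7   s8 
   s6     s9  s10 
 * s7     s3   s4 
 * s8     s5   s6 
 * s9     s7   s8 
 * s10    s9  s10 
(> = start, * = accepting)

start=s0; accept=s7,s8,s9,s10; s0-a>s1; s0-b>s0; s1-a>s2; s1-b>s0; s2-a>s3; s2-b>s0; s3-a>s3; s3-b>s4; s4-a>s5; s4-b>s6; s5-a>s7; s5-b>s8; s6-a>s9; s6-b>s10; s7-a>s3; s7-b>s4; s8-a>s5; s8-b>s6; s9-a>s7; s9-b>s8; s10-a>s9; s10-b>s10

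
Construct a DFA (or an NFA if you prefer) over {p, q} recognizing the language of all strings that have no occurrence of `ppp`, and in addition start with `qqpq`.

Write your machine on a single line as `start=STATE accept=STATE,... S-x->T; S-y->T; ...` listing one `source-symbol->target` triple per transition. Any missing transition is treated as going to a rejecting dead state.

start=S0; accept=S5,S6,S7; S0-p->S1; S0-q->S2; S1-p->S1; S1-q->S1; S2-p->S1; S2-q->S3; S3-p->S4; S3-q->S1; S4-p->S1; S4-q->S5; S5-p->S6; S5-q->S5; S6-p->S7; S6-q->S5; S7-p->S1; S7-q->S5

Build one automaton per condition and run them in lockstep. One (4 states) tracks partial matches of the forbidden pattern `ppp`; the other (6 states) tracks whether the input so far still matches the prefix `qqpq`. Each combined state is a pair, one component from each; accept when both components accept. Minimizing collapses redundant product states.
        p   q  
>  S0   S1  S2 
   S1   S1  S1 
   S2   S1  S3 
   S3   S4  S1 
   S4   S1  S5 
 * S5   S6  S5 
 * S6   S7  S5 
 * S7   S1  S5 
(> = start, * = accepting)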